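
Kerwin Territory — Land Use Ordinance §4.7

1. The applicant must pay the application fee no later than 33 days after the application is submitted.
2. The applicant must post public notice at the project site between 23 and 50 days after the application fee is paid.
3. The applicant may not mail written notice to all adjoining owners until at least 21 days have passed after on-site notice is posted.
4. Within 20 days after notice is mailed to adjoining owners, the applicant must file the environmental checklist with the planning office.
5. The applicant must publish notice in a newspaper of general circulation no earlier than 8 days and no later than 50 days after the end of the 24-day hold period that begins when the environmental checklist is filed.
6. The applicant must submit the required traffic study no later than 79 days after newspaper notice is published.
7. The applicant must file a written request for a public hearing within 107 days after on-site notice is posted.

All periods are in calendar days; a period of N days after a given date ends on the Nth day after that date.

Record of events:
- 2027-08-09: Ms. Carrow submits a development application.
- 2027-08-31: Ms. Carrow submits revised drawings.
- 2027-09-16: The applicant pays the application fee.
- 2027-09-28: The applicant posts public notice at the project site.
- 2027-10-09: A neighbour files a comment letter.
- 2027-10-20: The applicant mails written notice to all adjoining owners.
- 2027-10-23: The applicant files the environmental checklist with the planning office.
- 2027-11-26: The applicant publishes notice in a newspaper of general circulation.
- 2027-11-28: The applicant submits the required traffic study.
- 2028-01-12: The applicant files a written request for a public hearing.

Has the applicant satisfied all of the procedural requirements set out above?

Step 1 — counting 33 days from 2027-08-09 (when the application is submitted) gives a deadline of 2027-09-11; done 2027-09-16 — 5 days late.

No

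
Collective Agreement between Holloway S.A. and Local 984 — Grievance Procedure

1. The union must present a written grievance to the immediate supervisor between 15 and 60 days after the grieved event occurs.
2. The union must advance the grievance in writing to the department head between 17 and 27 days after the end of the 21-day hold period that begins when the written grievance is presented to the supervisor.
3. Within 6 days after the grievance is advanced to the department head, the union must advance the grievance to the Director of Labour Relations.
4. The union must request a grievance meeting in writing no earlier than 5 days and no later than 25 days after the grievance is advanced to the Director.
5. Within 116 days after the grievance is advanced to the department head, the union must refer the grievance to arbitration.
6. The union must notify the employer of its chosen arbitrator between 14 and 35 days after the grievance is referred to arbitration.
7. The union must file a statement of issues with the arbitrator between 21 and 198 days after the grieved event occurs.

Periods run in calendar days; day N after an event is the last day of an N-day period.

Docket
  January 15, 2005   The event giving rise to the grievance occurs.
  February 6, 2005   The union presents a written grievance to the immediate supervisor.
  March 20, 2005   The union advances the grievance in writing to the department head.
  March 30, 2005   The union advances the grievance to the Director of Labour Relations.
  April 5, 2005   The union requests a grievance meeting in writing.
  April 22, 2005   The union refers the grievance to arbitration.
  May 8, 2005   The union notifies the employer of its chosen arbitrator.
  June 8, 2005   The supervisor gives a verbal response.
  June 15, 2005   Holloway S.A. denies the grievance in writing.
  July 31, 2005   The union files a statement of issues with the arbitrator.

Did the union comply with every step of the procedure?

No

Step 1 — 15 and 60 days from January 15, 2005 (when the grieved event occurs) are January 30, 2005 and March 16, 2005 respectively; done February 6, 2005 — within the window.
Step 2 — 17 and 27 days from February 27, 2005 (end of the 21-day hold period, which began when the written grievance is presented to the supervisor on February 6, 2005) are March 16, 2005 and March 26, 2005 respectively; done March 20, 2005 — within the window.
Step 3 — counting 6 days from March 20, 2005 (when the grievance is advanced to the department head) gives a deadline of March 26, 2005; done March 30, 2005 — 4 days late.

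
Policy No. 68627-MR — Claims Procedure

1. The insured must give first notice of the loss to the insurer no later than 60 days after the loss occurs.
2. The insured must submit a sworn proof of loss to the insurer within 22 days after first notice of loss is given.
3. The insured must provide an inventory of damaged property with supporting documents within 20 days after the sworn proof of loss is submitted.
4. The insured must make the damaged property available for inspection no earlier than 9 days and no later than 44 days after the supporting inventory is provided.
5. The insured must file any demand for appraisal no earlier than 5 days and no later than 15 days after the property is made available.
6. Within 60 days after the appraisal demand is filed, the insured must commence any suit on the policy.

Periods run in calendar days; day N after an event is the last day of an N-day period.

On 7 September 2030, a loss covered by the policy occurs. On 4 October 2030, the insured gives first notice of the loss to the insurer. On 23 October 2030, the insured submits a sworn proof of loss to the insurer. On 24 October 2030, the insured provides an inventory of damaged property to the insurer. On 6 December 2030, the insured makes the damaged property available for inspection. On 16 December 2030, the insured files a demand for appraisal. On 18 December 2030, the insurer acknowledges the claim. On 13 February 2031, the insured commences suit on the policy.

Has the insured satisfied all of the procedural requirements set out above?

Yes

(1) due by 7 September 2030 + 60 days = 6 November 2030; 4 October 2030 is within that limit.
(2) due by 4 October 2030 + 22 days = 26 October 2030; done 23 October 2030 — timely.
(3) due by 23 October 2030 + 20 days = 12 November 2030; 24 October 2030 is within that limit.
(4) the permitted window runs from 24 October 2030 + 9 = 2 November 2030 to 24 October 2030 + 44 = 7 December 2030; done 6 December 2030 — within the window.
(5) the permitted window runs from 6 December 2030 + 5 = 11 December 2030 to 6 December 2030 + 15 = 21 December 2030; done 16 December 2030, which is between those dates.
(6) due by 16 December 2030 + 60 days = 14 February 2031; completed 13 February 2031, before the deadline.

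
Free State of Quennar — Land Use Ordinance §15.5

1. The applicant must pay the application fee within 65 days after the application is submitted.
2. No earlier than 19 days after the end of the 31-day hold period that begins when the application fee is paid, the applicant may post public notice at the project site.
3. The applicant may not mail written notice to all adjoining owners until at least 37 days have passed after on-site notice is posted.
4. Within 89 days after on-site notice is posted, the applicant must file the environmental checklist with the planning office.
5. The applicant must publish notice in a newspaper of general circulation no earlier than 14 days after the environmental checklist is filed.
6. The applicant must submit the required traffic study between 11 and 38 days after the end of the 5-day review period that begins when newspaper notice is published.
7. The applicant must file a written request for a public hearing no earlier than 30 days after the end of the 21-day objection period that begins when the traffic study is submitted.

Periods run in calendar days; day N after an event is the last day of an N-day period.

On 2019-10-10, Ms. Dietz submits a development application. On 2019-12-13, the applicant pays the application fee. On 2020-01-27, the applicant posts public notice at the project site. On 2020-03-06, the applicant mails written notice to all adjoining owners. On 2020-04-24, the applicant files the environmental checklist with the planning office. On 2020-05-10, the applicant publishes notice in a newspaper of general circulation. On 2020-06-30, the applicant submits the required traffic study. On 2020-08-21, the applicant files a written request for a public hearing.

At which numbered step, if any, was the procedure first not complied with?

Step 2

Step 1 — counting 65 days from 2019-10-10 (when the application is submitted) gives a deadline of 2019-12-14; completed 2019-12-13, before the deadline.
Step 2 — must wait 19 days from 2020-01-13 (end of the 31-day hold period, which began when the application fee is paid on 2019-12-13), so not before 2020-02-01; acted on 2020-01-27, 5 days prematurely.
The procedure was therefore not followed at step 2.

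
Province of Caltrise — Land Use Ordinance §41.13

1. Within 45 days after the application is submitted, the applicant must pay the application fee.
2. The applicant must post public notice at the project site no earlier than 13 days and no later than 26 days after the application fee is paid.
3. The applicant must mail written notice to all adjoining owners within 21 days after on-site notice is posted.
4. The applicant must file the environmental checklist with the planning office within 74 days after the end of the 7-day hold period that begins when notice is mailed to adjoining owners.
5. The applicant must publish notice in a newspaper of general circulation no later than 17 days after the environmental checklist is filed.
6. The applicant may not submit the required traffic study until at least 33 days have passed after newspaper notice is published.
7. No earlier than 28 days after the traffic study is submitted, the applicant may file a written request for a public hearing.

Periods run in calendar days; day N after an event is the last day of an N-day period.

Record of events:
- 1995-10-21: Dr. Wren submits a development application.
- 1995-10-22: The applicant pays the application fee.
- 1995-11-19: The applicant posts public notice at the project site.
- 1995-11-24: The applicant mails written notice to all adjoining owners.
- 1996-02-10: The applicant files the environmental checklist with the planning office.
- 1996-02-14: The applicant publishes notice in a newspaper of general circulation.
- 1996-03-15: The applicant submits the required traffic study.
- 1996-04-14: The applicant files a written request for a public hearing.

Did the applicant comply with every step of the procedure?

Step 1: 45 days after 1995-10-21 (when the application is submitted) is 1995-12-05; done 1995-10-22 — timely.
Step 2: the window is 13–26 days after 1995-10-22 (when the application fee is paid), so 1995-11-04 through 1995-11-17; 1995-11-19 is 2 days past the end of the window.

No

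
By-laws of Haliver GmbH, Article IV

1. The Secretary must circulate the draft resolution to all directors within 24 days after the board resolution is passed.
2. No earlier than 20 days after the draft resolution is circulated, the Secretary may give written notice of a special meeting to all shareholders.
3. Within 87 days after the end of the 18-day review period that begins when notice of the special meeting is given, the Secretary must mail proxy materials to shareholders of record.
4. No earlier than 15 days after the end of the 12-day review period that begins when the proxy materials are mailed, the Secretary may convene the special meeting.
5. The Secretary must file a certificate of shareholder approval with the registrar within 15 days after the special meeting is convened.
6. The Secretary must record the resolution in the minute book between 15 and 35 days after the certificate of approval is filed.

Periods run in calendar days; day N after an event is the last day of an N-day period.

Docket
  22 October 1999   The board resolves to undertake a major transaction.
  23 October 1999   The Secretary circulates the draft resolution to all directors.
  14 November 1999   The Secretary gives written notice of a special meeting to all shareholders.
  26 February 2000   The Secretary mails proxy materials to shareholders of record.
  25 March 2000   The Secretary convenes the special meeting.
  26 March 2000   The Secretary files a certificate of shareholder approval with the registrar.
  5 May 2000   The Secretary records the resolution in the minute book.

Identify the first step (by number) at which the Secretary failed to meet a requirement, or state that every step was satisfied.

Step 6

Step 1 — counting 24 days from 22 October 1999 (when the board resolution is passed) gives a deadline of 15 November 1999; done 23 October 1999 — timely.
Step 2 — must wait 20 days from 23 October 1999 (when the draft resolution is circulated), so not before 12 November 1999; done 14 November 1999, after the minimum wait.
Step 3 — counting 87 days from 2 December 1999 (end of the 18-day review period, which began when notice of the special meeting is given on 14 November 1999) gives a deadline of 27 February 2000; completed 26 February 2000, before the deadline.
Step 4 — must wait 15 days from 9 March 2000 (end of the 12-day review period, which began when the proxy materials are mailed on 26 February 2000), so not before 24 March 2000; done 25 March 2000, after the minimum wait.
Step 5 — counting 15 days from 25 March 2000 (when the special meeting is convened) gives a deadline of 9 April 2000; completed 26 March 2000, before the deadline.
Step 6 — 15 and 35 days from 26 March 2000 (when the certificate of approval is filed) are 10 April 2000 and 30 April 2000 respectively; 5 May 2000 is 5 days past the end of the window.
The analysis stops there.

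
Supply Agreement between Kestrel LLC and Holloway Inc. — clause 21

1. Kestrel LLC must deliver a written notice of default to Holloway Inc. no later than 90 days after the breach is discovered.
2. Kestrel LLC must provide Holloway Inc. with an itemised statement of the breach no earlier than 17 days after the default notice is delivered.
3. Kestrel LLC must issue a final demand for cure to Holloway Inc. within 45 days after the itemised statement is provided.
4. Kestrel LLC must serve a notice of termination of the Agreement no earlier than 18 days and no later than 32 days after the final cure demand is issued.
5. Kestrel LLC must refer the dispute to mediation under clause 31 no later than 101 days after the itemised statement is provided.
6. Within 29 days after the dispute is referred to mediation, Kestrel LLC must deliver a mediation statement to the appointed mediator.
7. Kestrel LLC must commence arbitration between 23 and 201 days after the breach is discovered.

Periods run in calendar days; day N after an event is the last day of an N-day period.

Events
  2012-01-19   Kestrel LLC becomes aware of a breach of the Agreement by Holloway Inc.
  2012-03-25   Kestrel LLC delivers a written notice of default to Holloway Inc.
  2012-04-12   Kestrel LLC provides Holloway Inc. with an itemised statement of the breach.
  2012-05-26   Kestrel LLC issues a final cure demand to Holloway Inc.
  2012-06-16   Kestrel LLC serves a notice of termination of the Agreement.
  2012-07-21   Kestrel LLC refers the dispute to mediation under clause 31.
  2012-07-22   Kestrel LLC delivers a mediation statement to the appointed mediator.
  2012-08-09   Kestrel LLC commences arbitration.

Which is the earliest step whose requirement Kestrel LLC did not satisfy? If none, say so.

Step 7

Step 1: 90 days after 2012-01-19 (when the breach is discovered) is 2012-04-18; completed 2012-03-25, before the deadline.
Step 2: the earliest permitted date is 17 days after 2012-03-25 (when the default notice is delivered), i.e. 2012-04-11; done 2012-04-12, after the minimum wait.
Step 3: 45 days after 2012-04-12 (when the itemised statement is provided) is 2012-05-27; done 2012-05-26 — timely.
Step 4: the window is 18–32 days after 2012-05-26 (when the final cure demand is issued), so 2012-06-13 through 2012-06-27; done 2012-06-16 — within the window.
Step 5: 101 days after 2012-04-12 (when the itemised statement is provided) is 2012-07-22; 2012-07-21 is within that limit.
Step 6: 29 days after 2012-07-21 (when the dispute is referred to mediation) is 2012-08-19; done 2012-07-22 — timely.
Step 7: the window is 23–201 days after 2012-01-19 (when the breach is discovered), so 2012-02-11 through 2012-08-07; done 2012-08-09 — 2 days after the window closed.
The analysis stops there.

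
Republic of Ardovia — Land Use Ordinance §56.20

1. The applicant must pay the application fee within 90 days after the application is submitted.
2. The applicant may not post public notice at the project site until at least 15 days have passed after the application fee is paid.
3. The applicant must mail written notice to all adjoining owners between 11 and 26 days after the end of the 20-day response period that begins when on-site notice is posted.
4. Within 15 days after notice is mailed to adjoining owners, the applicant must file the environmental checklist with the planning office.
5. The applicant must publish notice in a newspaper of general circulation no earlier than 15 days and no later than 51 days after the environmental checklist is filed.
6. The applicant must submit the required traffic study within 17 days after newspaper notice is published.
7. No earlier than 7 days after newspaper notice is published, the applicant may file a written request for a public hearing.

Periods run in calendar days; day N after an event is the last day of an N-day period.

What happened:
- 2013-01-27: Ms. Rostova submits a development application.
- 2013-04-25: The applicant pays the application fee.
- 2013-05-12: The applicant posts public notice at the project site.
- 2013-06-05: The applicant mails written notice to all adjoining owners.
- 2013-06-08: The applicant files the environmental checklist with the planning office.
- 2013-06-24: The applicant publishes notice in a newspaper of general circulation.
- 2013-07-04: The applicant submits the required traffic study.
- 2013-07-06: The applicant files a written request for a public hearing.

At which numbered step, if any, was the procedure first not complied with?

Step 1: 90 days after 2013-01-27 (when the application is submitted) is 2013-04-27; 2013-04-25 is within that limit.
Step 2: the earliest permitted date is 15 days after 2013-04-25 (when the application fee is paid), i.e. 2013-05-10; 2013-05-12 is on or after that date.
Step 3: the window is 11–26 days after 2013-06-01 (end of the 20-day response period, which began when on-site notice is posted on 2013-05-12), so 2013-06-12 through 2013-06-27; 2013-06-05 is 7 days too early.
No need to go further; step 3 was not satisfied.

Step 3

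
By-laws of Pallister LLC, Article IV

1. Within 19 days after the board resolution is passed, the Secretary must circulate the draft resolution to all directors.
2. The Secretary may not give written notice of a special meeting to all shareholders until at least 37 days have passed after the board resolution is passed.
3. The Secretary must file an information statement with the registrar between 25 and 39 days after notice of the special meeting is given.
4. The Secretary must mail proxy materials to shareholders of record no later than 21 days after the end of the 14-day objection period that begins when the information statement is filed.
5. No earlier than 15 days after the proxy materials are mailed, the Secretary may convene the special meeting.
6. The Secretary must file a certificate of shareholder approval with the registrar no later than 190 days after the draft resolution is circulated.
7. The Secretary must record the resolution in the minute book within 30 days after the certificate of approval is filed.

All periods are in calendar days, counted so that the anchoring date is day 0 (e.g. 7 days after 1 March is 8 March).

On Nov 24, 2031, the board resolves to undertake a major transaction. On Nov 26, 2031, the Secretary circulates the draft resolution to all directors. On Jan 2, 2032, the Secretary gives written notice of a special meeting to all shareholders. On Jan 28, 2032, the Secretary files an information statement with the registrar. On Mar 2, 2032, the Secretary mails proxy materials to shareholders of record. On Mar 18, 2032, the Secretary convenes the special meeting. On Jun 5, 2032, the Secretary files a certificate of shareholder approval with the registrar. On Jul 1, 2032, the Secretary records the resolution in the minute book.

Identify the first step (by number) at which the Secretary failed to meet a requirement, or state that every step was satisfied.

Step 1 — counting 19 days from Nov 24, 2031 (when the board resolution is passed) gives a deadline of Dec 13, 2031; completed Nov 26, 2031, before the deadline.
Step 2 — must wait 37 days from Nov 24, 2031 (when the board resolution is passed), so not before Dec 31, 2031; done Jan 2, 2032 — permitted.
Step 3 — 25 and 39 days from Jan 2, 2032 (when notice of the special meeting is given) are Jan 27, 2032 and Feb 10, 2032 respectively; Jan 28, 2032 falls inside that range.
Step 4 — counting 21 days from Feb 11, 2032 (end of the 14-day objection period, which began when the information statement is filed on Jan 28, 2032) gives a deadline of Mar 3, 2032; done Mar 2, 2032 — timely.
Step 5 — must wait 15 days from Mar 2, 2032 (when the proxy materials are mailed), so not before Mar 17, 2032; done Mar 18, 2032 — permitted.
Step 6 — counting 190 days from Nov 26, 2031 (when the draft resolution is circulated) gives a deadline of Jun 3, 2032; Jun 5, 2032 misses that deadline by 2 days.

Step 6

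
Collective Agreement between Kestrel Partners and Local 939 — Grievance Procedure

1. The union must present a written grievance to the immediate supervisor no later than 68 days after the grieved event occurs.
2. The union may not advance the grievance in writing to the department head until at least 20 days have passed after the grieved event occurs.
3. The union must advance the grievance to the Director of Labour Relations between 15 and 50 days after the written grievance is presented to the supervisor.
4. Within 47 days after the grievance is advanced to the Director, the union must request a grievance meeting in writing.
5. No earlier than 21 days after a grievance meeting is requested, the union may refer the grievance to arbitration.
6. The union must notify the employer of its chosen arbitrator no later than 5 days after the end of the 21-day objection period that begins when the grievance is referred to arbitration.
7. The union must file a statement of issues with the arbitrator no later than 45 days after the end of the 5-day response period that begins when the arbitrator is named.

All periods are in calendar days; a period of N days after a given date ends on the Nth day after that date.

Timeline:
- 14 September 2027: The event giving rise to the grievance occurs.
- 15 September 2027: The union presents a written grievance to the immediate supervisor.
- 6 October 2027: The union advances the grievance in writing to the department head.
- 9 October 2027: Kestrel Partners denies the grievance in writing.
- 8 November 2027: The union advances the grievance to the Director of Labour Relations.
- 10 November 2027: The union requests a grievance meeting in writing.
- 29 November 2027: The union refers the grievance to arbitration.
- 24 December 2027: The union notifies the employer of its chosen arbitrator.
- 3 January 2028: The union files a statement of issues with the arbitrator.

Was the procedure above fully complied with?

No

(1) due by 14 September 2027 + 68 days = 21 November 2027; completed 15 September 2027, before the deadline.
(2) permitted from 14 September 2027 + 20 days = 4 October 2027 onward; done 6 October 2027 — permitted.
(3) the permitted window runs from 15 September 2027 + 15 = 30 September 2027 to 15 September 2027 + 50 = 4 November 2027; 8 November 2027 is 4 days past the end of the window.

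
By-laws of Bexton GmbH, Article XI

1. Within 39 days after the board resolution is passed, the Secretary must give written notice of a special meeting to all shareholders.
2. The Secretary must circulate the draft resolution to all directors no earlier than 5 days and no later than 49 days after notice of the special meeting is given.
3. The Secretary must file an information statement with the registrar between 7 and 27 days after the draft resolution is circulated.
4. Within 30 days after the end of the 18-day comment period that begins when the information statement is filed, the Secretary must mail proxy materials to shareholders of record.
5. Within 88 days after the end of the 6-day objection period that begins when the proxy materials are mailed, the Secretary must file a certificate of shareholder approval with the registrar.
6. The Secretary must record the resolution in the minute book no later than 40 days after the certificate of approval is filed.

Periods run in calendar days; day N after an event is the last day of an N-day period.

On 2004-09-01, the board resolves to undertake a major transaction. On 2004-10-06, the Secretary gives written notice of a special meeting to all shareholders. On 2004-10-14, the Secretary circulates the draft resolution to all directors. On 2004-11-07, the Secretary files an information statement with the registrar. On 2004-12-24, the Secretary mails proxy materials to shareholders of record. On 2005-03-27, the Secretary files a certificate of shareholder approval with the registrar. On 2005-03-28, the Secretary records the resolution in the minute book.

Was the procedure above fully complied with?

Yes

Step 1: 39 days after 2004-09-01 (when the board resolution is passed) is 2004-10-10; 2004-10-06 is within that limit.
Step 2: the window is 5–49 days after 2004-10-06 (when notice of the special meeting is given), so 2004-10-11 through 2004-11-24; done 2004-10-14 — within the window.
Step 3: the window is 7–27 days after 2004-10-14 (when the draft resolution is circulated), so 2004-10-21 through 2004-11-10; done 2004-11-07 — within the window.
Step 4: 30 days after 2004-11-25 (end of the 18-day comment period, which began when the information statement is filed on 2004-11-07) is 2004-12-25; done 2004-12-24 — timely.
Step 5: 88 days after 2004-12-30 (end of the 6-day objection period, which began when the proxy materials are mailed on 2004-12-24) is 2005-03-28; completed 2005-03-27, before the deadline.
Step 6: 40 days after 2005-03-27 (when the certificate of approval is filed) is 2005-05-06; completed 2005-03-28, before the deadline.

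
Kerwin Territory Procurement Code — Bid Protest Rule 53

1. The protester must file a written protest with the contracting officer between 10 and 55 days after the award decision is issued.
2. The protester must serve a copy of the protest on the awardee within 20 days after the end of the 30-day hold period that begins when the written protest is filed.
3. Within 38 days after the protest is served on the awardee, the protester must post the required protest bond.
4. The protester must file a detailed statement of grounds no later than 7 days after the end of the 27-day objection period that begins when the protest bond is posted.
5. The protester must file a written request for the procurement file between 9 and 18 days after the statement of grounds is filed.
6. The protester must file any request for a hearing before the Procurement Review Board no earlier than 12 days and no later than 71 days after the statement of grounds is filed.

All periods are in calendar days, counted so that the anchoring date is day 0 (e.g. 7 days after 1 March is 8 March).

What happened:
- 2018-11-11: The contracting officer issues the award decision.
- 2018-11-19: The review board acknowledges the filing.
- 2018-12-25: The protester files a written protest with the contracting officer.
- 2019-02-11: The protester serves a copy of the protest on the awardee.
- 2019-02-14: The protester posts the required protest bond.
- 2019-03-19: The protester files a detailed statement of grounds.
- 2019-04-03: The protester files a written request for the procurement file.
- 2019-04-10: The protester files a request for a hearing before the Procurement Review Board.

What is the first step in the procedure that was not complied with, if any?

Step 1 — 10 and 55 days from 2018-11-11 (when the award decision is issued) are 2018-11-21 and 2019-01-05 respectively; done 2018-12-25, which is between those dates.
Step 2 — counting 20 days from 2019-01-24 (end of the 30-day hold period, which began when the written protest is filed on 2018-12-25) gives a deadline of 2019-02-13; completed 2019-02-11, before the deadline.
Step 3 — counting 38 days from 2019-02-11 (when the protest is served on the awardee) gives a deadline of 2019-03-21; completed 2019-02-14, before the deadline.
Step 4 — counting 7 days from 2019-03-13 (end of the 27-day objection period, which began when the protest bond is posted on 2019-02-14) gives a deadline of 2019-03-20; 2019-03-19 is within that limit.
Step 5 — 9 and 18 days from 2019-03-19 (when the statement of grounds is filed) are 2019-03-28 and 2019-04-06 respectively; done 2019-04-03 — within the window.
Step 6 — 12 and 71 days from 2019-03-19 (when the statement of grounds is filed) are 2019-03-31 and 2019-05-29 respectively; done 2019-04-10, which is between those dates.

None — every step was satisfied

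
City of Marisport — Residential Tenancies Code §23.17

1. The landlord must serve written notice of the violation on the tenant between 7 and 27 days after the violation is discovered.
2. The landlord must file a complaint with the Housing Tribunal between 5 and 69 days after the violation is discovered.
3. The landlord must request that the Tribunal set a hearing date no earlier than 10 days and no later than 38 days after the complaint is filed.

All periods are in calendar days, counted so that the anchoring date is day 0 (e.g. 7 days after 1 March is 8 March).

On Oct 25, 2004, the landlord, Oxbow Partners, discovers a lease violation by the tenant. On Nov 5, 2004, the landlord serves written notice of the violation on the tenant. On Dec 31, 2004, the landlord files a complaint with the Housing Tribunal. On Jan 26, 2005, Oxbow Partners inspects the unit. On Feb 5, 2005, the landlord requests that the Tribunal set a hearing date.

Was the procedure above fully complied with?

Step 1 — 7 and 27 days from Oct 25, 2004 (when the violation is discovered) are Nov 1, 2004 and Nov 21, 2004 respectively; done Nov 5, 2004 — within the window.
Step 2 — 5 and 69 days from Oct 25, 2004 (when the violation is discovered) are Oct 30, 2004 and Jan 2, 2005 respectively; done Dec 31, 2004 — within the window.
Step 3 — 10 and 38 days from Dec 31, 2004 (when the complaint is filed) are Jan 10, 2005 and Feb 7, 2005 respectively; done Feb 5, 2005 — within the window.

Yes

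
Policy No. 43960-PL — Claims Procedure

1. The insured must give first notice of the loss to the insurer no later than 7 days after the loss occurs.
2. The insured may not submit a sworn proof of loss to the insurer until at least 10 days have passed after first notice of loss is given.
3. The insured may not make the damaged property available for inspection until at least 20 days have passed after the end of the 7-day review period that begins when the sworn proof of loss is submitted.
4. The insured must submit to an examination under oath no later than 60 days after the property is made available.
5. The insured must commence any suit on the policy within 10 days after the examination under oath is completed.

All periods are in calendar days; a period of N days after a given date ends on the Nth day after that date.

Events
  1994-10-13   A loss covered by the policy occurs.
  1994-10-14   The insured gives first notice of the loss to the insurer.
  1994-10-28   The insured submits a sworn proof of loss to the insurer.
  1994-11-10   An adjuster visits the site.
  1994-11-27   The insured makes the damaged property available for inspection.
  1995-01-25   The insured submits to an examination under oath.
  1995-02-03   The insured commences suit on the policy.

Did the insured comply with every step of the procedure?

Step 1 — counting 7 days from 1994-10-13 (when the loss occurs) gives a deadline of 1994-10-20; 1994-10-14 is within that limit.
Step 2 — must wait 10 days from 1994-10-14 (when first notice of loss is given), so not before 1994-10-24; 1994-10-28 is on or after that date.
Step 3 — must wait 20 days from 1994-11-04 (end of the 7-day review period, which began when the sworn proof of loss is submitted on 1994-10-28), so not before 1994-11-24; 1994-11-27 is on or after that date.
Step 4 — counting 60 days from 1994-11-27 (when the property is made available) gives a deadline of 1995-01-26; completed 1995-01-25, before the deadline.
Step 5 — counting 10 days from 1995-01-25 (when the examination under oath is completed) gives a deadline of 1995-02-04; done 1995-02-03 — timely.

Yes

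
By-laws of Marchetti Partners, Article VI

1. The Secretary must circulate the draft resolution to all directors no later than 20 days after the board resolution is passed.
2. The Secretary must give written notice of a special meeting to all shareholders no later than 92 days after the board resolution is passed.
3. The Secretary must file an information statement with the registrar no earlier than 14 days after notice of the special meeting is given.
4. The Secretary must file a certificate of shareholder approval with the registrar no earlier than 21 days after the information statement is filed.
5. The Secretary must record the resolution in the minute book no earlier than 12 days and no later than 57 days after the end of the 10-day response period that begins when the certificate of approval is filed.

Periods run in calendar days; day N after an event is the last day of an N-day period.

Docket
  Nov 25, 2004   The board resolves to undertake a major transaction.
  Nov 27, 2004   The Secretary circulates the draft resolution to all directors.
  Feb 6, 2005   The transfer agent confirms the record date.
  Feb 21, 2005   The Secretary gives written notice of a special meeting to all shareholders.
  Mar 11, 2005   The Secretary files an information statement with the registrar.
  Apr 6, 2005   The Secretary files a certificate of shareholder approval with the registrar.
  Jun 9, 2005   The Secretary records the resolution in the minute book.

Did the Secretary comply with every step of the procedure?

Yes

Step 1 — counting 20 days from Nov 25, 2004 (when the board resolution is passed) gives a deadline of Dec 15, 2004; done Nov 27, 2004 — timely.
Step 2 — counting 92 days from Nov 25, 2004 (when the board resolution is passed) gives a deadline of Feb 25, 2005; completed Feb 21, 2005, before the deadline.
Step 3 — must wait 14 days from Feb 21, 2005 (when notice of the special meeting is given), so not before Mar 7, 2005; Mar 11, 2005 is on or after that date.
Step 4 — must wait 21 days from Mar 11, 2005 (when the information statement is filed), so not before Apr 1, 2005; Apr 6, 2005 is on or after that date.
Step 5 — 12 and 57 days from Apr 16, 2005 (end of the 10-day response period, which began when the certificate of approval is filed on Apr 6, 2005) are Apr 28, 2005 and Jun 12, 2005 respectively; done Jun 9, 2005, which is between those dates.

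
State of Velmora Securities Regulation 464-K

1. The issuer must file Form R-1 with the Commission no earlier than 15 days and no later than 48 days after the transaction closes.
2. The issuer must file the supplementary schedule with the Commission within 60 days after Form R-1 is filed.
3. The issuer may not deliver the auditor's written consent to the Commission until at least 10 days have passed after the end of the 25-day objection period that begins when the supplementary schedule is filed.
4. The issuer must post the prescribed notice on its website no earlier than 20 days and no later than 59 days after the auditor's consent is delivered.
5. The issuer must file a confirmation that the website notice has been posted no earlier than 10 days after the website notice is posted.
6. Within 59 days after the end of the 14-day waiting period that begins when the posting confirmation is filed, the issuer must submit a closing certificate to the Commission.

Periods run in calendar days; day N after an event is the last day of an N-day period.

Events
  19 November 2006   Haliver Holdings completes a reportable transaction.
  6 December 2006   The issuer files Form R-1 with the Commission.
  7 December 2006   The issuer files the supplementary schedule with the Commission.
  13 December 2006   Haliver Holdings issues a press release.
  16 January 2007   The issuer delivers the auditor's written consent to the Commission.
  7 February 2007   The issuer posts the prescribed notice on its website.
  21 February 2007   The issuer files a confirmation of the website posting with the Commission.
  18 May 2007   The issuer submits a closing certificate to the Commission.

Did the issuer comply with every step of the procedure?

Step 1: the window is 15–48 days after 19 November 2006 (when the transaction closes), so 4 December 2006 through 6 January 2007; 6 December 2006 falls inside that range.
Step 2: 60 days after 6 December 2006 (when Form R-1 is filed) is 4 February 2007; done 7 December 2006 — timely.
Step 3: the earliest permitted date is 10 days after 1 January 2007 (end of the 25-day objection period, which began when the supplementary schedule is filed on 7 December 2006), i.e. 11 January 2007; done 16 January 2007, after the minimum wait.
Step 4: the window is 20–59 days after 16 January 2007 (when the auditor's consent is delivered), so 5 February 2007 through 16 March 2007; 7 February 2007 falls inside that range.
Step 5: the earliest permitted date is 10 days after 7 February 2007 (when the website notice is posted), i.e. 17 February 2007; done 21 February 2007 — permitted.
Step 6: 59 days after 7 March 2007 (end of the 14-day waiting period, which began when the posting confirmation is filed on 21 February 2007) is 5 May 2007; 18 May 2007 misses that deadline by 13 days.

No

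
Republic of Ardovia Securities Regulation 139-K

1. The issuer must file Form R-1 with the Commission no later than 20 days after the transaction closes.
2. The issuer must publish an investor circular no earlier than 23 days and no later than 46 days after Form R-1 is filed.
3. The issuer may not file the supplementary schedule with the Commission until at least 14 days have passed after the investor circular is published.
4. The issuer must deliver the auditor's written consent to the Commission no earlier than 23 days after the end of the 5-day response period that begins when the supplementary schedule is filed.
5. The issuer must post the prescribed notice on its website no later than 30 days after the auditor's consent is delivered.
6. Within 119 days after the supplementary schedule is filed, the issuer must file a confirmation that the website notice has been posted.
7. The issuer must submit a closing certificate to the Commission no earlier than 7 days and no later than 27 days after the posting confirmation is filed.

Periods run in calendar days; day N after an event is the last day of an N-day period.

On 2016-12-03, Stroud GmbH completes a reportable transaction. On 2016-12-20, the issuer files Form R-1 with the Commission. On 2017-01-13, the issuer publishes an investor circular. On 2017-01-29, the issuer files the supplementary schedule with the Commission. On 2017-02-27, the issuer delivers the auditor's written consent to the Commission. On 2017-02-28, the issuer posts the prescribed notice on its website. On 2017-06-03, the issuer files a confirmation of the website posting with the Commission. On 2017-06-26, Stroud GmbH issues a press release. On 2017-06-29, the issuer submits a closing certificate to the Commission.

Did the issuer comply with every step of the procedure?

Step 1: 20 days after 2016-12-03 (when the transaction closes) is 2016-12-23; done 2016-12-20 — timely.
Step 2: the window is 23–46 days after 2016-12-20 (when Form R-1 is filed), so 2017-01-12 through 2017-02-04; done 2017-01-13, which is between those dates.
Step 3: the earliest permitted date is 14 days after 2017-01-13 (when the investor circular is published), i.e. 2017-01-27; 2017-01-29 is on or after that date.
Step 4: the earliest permitted date is 23 days after 2017-02-03 (end of the 5-day response period, which began when the supplementary schedule is filed on 2017-01-29), i.e. 2017-02-26; 2017-02-27 is on or after that date.
Step 5: 30 days after 2017-02-27 (when the auditor's consent is delivered) is 2017-03-29; 2017-02-28 is within that limit.
Step 6: 119 days after 2017-01-29 (when the supplementary schedule is filed) is 2017-05-28; 2017-06-03 misses that deadline by 6 days.

No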